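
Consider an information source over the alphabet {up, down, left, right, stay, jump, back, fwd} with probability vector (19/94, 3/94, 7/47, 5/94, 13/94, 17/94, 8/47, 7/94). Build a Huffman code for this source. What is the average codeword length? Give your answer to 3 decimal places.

2.862 bits/symbol

Repeatedly combine the two least-probable nodes; the expected code length is the sum of the merged weights.
merge 3/94 + 5/94 → 4/47
merge 7/94 + 4/47 → 15/94
merge 13/94 + 7/47 → 27/94
merge 15/94 + 8/47 → 31/94
merge 17/94 + 19/94 → 18/47
merge 27/94 + 31/94 → 29/47
merge 18/47 + 29/47 → 1
L = 4/47 + 15/94 + 27/94 + 31/94 + 18/47 + 29/47 + 1 = 269/94 ≈ 2.862 bits/symbol.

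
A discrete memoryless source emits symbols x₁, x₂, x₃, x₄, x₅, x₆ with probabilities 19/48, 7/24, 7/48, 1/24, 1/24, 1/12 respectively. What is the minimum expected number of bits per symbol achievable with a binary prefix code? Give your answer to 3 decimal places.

2.167 bits/symbol

Repeatedly combine the two least-probable nodes; the expected code length is the sum of the merged weights.
merge 1/24 + 1/24 → 1/12
merge 1/12 + 1/12 → 1/6
merge 7/48 + 1/6 → 5/16
merge 7/24 + 5/16 → 29/48
merge 19/48 + 29/48 → 1
L = 1/12 + 1/6 + 5/16 + 29/48 + 1 = 13/6 ≈ 2.167 bits/symbol.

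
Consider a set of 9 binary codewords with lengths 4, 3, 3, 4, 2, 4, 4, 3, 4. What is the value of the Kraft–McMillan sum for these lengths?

With common denominator 2^4 = 16: Σ 2^(−ℓᵢ) = 1/16 + 2/16 + 2/16 + 1/16 + 4/16 + 1/16 + 1/16 + 2/16 + 1/16 = 15/16 = 0.9375.

0.9375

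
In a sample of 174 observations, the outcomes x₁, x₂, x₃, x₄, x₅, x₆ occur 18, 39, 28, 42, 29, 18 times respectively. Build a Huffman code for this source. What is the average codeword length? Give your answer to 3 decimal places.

2.534 bits/symbol

Probabilities are the counts divided by 174.
Repeatedly combine the two least-probable nodes; the expected code length is the sum of the merged weights.
merge 3/29 + 3/29 → 6/29
merge 14/87 + 1/6 → 19/58
merge 6/29 + 13/58 → 25/58
merge 7/29 + 19/58 → 33/58
merge 25/58 + 33/58 → 1
L = 6/29 + 19/58 + 25/58 + 33/58 + 1 = 147/58 ≈ 2.534 bits/symbol.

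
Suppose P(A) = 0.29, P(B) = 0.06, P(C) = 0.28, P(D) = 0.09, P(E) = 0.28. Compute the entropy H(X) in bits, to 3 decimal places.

2.103 bits

H = −Σ pᵢ log₂ pᵢ.
−0.29·log₂(0.29) = 0.5179
−0.06·log₂(0.06) = 0.2435
−0.28·log₂(0.28) = 0.5142
−0.09·log₂(0.09) = 0.3127
−0.28·log₂(0.28) = 0.5142
Sum ≈ 2.1025 → 2.103 bits.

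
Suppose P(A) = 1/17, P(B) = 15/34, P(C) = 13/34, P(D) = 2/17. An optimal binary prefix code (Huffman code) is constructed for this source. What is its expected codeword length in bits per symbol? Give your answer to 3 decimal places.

1.735 bits/symbol

Repeatedly combine the two least-probable nodes; the expected code length is the sum of the merged weights.
merge 1/17 + 2/17 → 3/17
merge 3/17 + 13/34 → 19/34
merge 15/34 + 19/34 → 1
L = 3/17 + 19/34 + 1 = 59/34 ≈ 1.735 bits/symbol.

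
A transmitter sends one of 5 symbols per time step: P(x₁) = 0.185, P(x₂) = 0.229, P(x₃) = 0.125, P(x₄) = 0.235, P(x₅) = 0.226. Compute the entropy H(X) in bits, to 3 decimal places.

2.288 bits

H = −Σ pᵢ log₂ pᵢ.
−0.185·log₂(0.185) = 0.4504
−0.229·log₂(0.229) = 0.4870
−0.125·log₂(0.125) = 0.3750
−0.235·log₂(0.235) = 0.4910
−0.226·log₂(0.226) = 0.4849
Sum ≈ 2.2882 → 2.288 bits.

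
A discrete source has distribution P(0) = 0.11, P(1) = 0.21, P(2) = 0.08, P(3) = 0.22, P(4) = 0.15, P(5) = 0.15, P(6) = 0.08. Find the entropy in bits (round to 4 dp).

2.7078 bits

H = −Σ pᵢ log₂ pᵢ.
−0.11·log₂(0.11) = 0.3503
−0.21·log₂(0.21) = 0.4728
−0.08·log₂(0.08) = 0.2915
−0.22·log₂(0.22) = 0.4806
−0.15·log₂(0.15) = 0.4105
−0.15·log₂(0.15) = 0.4105
−0.08·log₂(0.08) = 0.2915
Sum ≈ 2.7078 → 2.7078 bits.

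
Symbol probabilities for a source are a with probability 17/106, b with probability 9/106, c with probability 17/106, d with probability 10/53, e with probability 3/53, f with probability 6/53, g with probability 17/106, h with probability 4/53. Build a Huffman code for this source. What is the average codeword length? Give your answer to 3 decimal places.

Repeatedly combine the two least-probable nodes; the expected code length is the sum of the merged weights.
merge 3/53 + 4/53 → 7/53
merge 9/106 + 6/53 → 21/106
merge 7/53 + 17/106 → 31/106
merge 17/106 + 17/106 → 17/53
merge 10/53 + 21/106 → 41/106
merge 31/106 + 17/53 → 65/106
merge 41/106 + 65/106 → 1
L = 7/53 + 21/106 + 31/106 + 17/53 + 41/106 + 65/106 + 1 = 156/53 ≈ 2.943 bits/symbol.

2.943 bits/symbol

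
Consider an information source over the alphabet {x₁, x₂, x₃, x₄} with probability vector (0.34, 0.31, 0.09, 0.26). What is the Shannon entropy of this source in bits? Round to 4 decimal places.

1.8709 bits

H = −Σ pᵢ log₂ pᵢ.
−0.34·log₂(0.34) = 0.5292
−0.31·log₂(0.31) = 0.5238
−0.09·log₂(0.09) = 0.3127
−0.26·log₂(0.26) = 0.5053
Sum ≈ 1.8709 → 1.8709 bits.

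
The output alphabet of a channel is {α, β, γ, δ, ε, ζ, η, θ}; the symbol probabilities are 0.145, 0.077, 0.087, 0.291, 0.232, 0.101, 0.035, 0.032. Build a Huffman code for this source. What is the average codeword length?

Repeatedly combine the two least-probable nodes; the expected code length is the sum of the merged weights.
merge 4/125 + 7/200 → 67/1000
merge 67/1000 + 77/1000 → 18/125
merge 87/1000 + 101/1000 → 47/250
merge 18/125 + 29/200 → 289/1000
merge 47/250 + 29/125 → 21/50
merge 289/1000 + 291/1000 → 29/50
merge 21/50 + 29/50 → 1
L = 67/1000 + 18/125 + 47/250 + 289/1000 + 21/50 + 29/50 + 1 = 336/125 = 2.688 bits/symbol.

2.688 bits/symbol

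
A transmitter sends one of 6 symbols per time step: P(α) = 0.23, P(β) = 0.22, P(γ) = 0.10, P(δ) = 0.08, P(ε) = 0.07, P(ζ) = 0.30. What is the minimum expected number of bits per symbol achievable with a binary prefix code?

Repeatedly combine the two least-probable nodes; the expected code length is the sum of the merged weights.
merge 7/100 + 2/25 → 3/20
merge 1/10 + 3/20 → 1/4
merge 11/50 + 23/100 → 9/20
merge 1/4 + 3/10 → 11/20
merge 9/20 + 11/20 → 1
L = 3/20 + 1/4 + 9/20 + 11/20 + 1 = 12/5 = 2.4 bits/symbol.

2.4 bits/symbol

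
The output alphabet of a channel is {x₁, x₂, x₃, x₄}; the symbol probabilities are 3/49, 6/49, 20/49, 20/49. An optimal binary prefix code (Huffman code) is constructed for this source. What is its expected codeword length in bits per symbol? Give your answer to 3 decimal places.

1.776 bits/symbol

Repeatedly combine the two least-probable nodes; the expected code length is the sum of the merged weights.
merge 3/49 + 6/49 → 9/49
merge 9/49 + 20/49 → 29/49
merge 20/49 + 29/49 → 1
L = 9/49 + 29/49 + 1 = 87/49 ≈ 1.776 bits/symbol.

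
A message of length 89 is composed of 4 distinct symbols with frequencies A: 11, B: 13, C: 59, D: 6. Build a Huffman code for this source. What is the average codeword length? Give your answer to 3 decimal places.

1.528 bits/symbol

Probabilities are the counts divided by 89.
Repeatedly combine the two least-probable nodes; the expected code length is the sum of the merged weights.
merge 6/89 + 11/89 → 17/89
merge 13/89 + 17/89 → 30/89
merge 30/89 + 59/89 → 1
L = 17/89 + 30/89 + 1 = 136/89 ≈ 1.528 bits/symbol.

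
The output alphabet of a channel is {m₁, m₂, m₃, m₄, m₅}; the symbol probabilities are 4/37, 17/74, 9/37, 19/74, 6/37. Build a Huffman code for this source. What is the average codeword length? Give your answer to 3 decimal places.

Repeatedly combine the two least-probable nodes; the expected code length is the sum of the merged weights.
merge 4/37 + 6/37 → 10/37
merge 17/74 + 9/37 → 35/74
merge 19/74 + 10/37 → 39/74
merge 35/74 + 39/74 → 1
L = 10/37 + 35/74 + 39/74 + 1 = 84/37 ≈ 2.270 bits/symbol.

2.270 bits/symbol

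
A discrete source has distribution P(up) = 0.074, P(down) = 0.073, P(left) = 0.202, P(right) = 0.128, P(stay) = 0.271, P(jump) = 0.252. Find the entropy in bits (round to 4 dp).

2.4109 bits

H = −Σ pᵢ log₂ pᵢ.
−0.074·log₂(0.074) = 0.2780
−0.073·log₂(0.073) = 0.2756
−0.202·log₂(0.202) = 0.4661
−0.128·log₂(0.128) = 0.3796
−0.271·log₂(0.271) = 0.5105
−0.252·log₂(0.252) = 0.5011
Sum ≈ 2.4109 → 2.4109 bits.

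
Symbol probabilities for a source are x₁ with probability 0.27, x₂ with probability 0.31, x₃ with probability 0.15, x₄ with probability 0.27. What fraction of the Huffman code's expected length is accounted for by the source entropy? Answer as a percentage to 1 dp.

97.7%

Entropy H = −Σ p log₂ p ≈ 1.9544 bits.
Huffman merges: 3/20+27/100→21/50; 27/100+31/100→29/50; 21/50+29/50→1. L = 2 ≈ 2.0000.
Efficiency = H/L = 1.9544/2.0000 = 97.7%.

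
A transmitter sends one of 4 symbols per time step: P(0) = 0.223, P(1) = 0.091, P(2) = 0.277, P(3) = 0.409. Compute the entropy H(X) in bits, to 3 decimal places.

H = −Σ pᵢ log₂ pᵢ.
−0.223·log₂(0.223) = 0.4828
−0.091·log₂(0.091) = 0.3147
−0.277·log₂(0.277) = 0.5130
−0.409·log₂(0.409) = 0.5275
Sum ≈ 1.8380 → 1.838 bits.

1.838 bits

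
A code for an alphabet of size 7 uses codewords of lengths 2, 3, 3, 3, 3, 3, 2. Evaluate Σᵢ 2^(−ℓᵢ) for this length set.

1.125

With common denominator 2^3 = 8: Σ 2^(−ℓᵢ) = 2/8 + 1/8 + 1/8 + 1/8 + 1/8 + 1/8 + 2/8 = 9/8 = 1.125.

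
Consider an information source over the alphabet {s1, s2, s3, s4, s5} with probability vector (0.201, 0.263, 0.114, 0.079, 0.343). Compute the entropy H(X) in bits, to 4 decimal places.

H = −Σ pᵢ log₂ pᵢ.
−0.201·log₂(0.201) = 0.4653
−0.263·log₂(0.263) = 0.5068
−0.114·log₂(0.114) = 0.3571
−0.079·log₂(0.079) = 0.2893
−0.343·log₂(0.343) = 0.5295
Sum ≈ 2.1480 → 2.1480 bits.

2.1480 bits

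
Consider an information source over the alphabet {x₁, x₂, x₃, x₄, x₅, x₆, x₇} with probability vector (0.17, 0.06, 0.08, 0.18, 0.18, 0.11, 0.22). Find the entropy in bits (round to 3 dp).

H = −Σ pᵢ log₂ pᵢ.
−0.17·log₂(0.17) = 0.4346
−0.06·log₂(0.06) = 0.2435
−0.08·log₂(0.08) = 0.2915
−0.18·log₂(0.18) = 0.4453
−0.18·log₂(0.18) = 0.4453
−0.11·log₂(0.11) = 0.3503
−0.22·log₂(0.22) = 0.4806
Sum ≈ 2.6911 → 2.691 bits.

2.691 bits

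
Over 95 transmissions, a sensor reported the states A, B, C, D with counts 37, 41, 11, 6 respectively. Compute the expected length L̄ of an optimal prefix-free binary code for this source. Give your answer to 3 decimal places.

1.747 bits/symbol

Probabilities are the counts divided by 95.
Repeatedly combine the two least-probable nodes; the expected code length is the sum of the merged weights.
merge 6/95 + 11/95 → 17/95
merge 17/95 + 37/95 → 54/95
merge 41/95 + 54/95 → 1
L = 17/95 + 54/95 + 1 = 166/95 ≈ 1.747 bits/symbol.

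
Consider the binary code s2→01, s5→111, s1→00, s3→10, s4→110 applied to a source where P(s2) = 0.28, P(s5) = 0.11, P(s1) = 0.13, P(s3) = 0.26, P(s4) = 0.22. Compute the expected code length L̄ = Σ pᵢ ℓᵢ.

L̄ = Σ pᵢ·ℓᵢ = 0.28·2 + 0.11·3 + 0.13·2 + 0.26·2 + 0.22·3 = 2.33 bits/symbol.

2.33 bits/symbol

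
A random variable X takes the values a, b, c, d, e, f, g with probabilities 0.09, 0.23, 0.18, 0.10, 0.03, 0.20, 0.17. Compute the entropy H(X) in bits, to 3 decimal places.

H = −Σ pᵢ log₂ pᵢ.
−0.09·log₂(0.09) = 0.3127
−0.23·log₂(0.23) = 0.4877
−0.18·log₂(0.18) = 0.4453
−0.10·log₂(0.10) = 0.3322
−0.03·log₂(0.03) = 0.1518
−0.20·log₂(0.20) = 0.4644
−0.17·log₂(0.17) = 0.4346
Sum ≈ 2.6286 → 2.629 bits.

2.629 bits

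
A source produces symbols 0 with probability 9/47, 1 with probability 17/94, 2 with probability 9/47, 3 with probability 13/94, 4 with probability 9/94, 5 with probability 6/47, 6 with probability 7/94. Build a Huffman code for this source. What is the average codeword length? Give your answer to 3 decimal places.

Repeatedly combine the two least-probable nodes; the expected code length is the sum of the merged weights.
merge 7/94 + 9/94 → 8/47
merge 6/47 + 13/94 → 25/94
merge 8/47 + 17/94 → 33/94
merge 9/47 + 9/47 → 18/47
merge 25/94 + 33/94 → 29/47
merge 18/47 + 29/47 → 1
L = 8/47 + 25/94 + 33/94 + 18/47 + 29/47 + 1 = 131/47 ≈ 2.787 bits/symbol.

2.787 bits/symbol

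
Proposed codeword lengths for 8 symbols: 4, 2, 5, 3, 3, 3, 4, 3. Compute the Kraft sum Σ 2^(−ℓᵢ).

0.90625

With common denominator 2^5 = 32: Σ 2^(−ℓᵢ) = 2/32 + 8/32 + 1/32 + 4/32 + 4/32 + 4/32 + 2/32 + 4/32 = 29/32 = 0.90625.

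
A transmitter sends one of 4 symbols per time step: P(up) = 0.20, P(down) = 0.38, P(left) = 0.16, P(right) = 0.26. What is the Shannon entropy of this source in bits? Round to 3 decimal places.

1.923 bits

H = −Σ pᵢ log₂ pᵢ.
−0.20·log₂(0.20) = 0.4644
−0.38·log₂(0.38) = 0.5305
−0.16·log₂(0.16) = 0.4230
−0.26·log₂(0.26) = 0.5053
Sum ≈ 1.9231 → 1.923 bits.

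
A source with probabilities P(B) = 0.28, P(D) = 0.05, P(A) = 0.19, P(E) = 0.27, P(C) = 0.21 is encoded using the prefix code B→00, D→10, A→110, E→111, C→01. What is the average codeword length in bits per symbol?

L̄ = Σ pᵢ·ℓᵢ = 0.28·2 + 0.05·2 + 0.19·3 + 0.27·3 + 0.21·2 = 2.46 bits/symbol.

2.46 bits/symbol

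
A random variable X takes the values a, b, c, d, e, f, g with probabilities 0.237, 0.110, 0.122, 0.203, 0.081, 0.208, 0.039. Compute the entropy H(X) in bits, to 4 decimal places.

2.6272 bits

H = −Σ pᵢ log₂ pᵢ.
−0.237·log₂(0.237) = 0.4923
−0.110·log₂(0.110) = 0.3503
−0.122·log₂(0.122) = 0.3703
−0.203·log₂(0.203) = 0.4670
−0.081·log₂(0.081) = 0.2937
−0.208·log₂(0.208) = 0.4712
−0.039·log₂(0.039) = 0.1825
Sum ≈ 2.6272 → 2.6272 bits.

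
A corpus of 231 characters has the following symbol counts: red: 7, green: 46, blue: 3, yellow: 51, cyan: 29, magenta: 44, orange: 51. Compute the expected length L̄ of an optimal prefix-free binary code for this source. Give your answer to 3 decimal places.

2.571 bits/symbol

Probabilities are the counts divided by 231.
Repeatedly combine the two least-probable nodes; the expected code length is the sum of the merged weights.
merge 1/77 + 1/33 → 10/231
merge 10/231 + 29/231 → 13/77
merge 13/77 + 4/21 → 83/231
merge 46/231 + 17/77 → 97/231
merge 17/77 + 83/231 → 134/231
merge 97/231 + 134/231 → 1
L = 10/231 + 13/77 + 83/231 + 97/231 + 134/231 + 1 = 18/7 ≈ 2.571 bits/symbol.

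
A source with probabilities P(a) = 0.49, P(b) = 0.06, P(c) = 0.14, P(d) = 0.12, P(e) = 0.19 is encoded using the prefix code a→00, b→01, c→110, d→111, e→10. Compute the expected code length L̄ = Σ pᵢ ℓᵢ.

2.26 bits/symbol

L̄ = Σ pᵢ·ℓᵢ = 0.49·2 + 0.06·2 + 0.14·3 + 0.12·3 + 0.19·2 = 2.26 bits/symbol.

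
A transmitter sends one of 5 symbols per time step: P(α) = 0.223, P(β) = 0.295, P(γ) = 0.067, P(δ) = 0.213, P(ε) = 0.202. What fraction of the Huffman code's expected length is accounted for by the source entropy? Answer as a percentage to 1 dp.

Entropy H = −Σ p log₂ p ≈ 2.2050 bits.
Huffman merges: 67/1000+101/500→269/1000; 213/1000+223/1000→109/250; 269/1000+59/200→141/250; 109/250+141/250→1. L = 2269/1000 ≈ 2.2690.
Efficiency = H/L = 2.2050/2.2690 = 97.2%.

97.2%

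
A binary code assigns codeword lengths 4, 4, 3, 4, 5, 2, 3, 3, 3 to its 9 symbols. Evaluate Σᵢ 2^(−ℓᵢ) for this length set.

With common denominator 2^5 = 32: Σ 2^(−ℓᵢ) = 2/32 + 2/32 + 4/32 + 2/32 + 1/32 + 8/32 + 4/32 + 4/32 + 4/32 = 31/32 = 0.96875.

0.96875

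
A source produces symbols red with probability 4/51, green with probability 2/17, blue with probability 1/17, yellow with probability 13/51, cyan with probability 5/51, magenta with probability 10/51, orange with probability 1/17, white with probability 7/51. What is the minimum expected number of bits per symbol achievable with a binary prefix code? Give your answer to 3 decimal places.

Repeatedly combine the two least-probable nodes; the expected code length is the sum of the merged weights.
merge 1/17 + 1/17 → 2/17
merge 4/51 + 5/51 → 3/17
merge 2/17 + 2/17 → 4/17
merge 7/51 + 3/17 → 16/51
merge 10/51 + 4/17 → 22/51
merge 13/51 + 16/51 → 29/51
merge 22/51 + 29/51 → 1
L = 2/17 + 3/17 + 4/17 + 16/51 + 22/51 + 29/51 + 1 = 145/51 ≈ 2.843 bits/symbol.

2.843 bits/symbol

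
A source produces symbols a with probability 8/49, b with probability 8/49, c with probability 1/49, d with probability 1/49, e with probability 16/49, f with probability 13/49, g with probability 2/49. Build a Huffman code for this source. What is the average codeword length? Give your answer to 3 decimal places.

2.367 bits/symbol

Repeatedly combine the two least-probable nodes; the expected code length is the sum of the merged weights.
merge 1/49 + 1/49 → 2/49
merge 2/49 + 2/49 → 4/49
merge 4/49 + 8/49 → 12/49
merge 8/49 + 12/49 → 20/49
merge 13/49 + 16/49 → 29/49
merge 20/49 + 29/49 → 1
L = 2/49 + 4/49 + 12/49 + 20/49 + 29/49 + 1 = 116/49 ≈ 2.367 bits/symbol.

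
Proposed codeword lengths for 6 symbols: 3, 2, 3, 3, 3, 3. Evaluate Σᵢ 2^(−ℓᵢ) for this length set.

With common denominator 2^3 = 8: Σ 2^(−ℓᵢ) = 1/8 + 2/8 + 1/8 + 1/8 + 1/8 + 1/8 = 7/8 = 0.875.

0.875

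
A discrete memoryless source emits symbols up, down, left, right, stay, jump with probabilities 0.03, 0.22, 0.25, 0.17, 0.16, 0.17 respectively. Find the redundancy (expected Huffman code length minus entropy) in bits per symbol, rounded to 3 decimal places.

Entropy H = −Σ p log₂ p ≈ 2.4245 bits.
Huffman merges: 3/100+4/25→19/100; 17/100+17/100→17/50; 19/100+11/50→41/100; 1/4+17/50→59/100; 41/100+59/100→1. L = 253/100 ≈ 2.5300.
L − H = 2.5300 − 2.4245 = 0.105 bits.

0.105 bits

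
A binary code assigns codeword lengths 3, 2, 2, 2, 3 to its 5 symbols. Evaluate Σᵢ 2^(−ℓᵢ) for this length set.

1

With common denominator 2^3 = 8: Σ 2^(−ℓᵢ) = 1/8 + 2/8 + 2/8 + 2/8 + 1/8 = 8/8 = 1.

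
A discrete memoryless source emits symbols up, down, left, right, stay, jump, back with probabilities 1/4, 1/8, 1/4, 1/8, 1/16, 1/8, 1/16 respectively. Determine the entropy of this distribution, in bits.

2.625 bits

Each probability is a power of 1/2, so log₂(1/p) is an integer.
H = Σ p·log₂(1/p) = 1/4·2 + 1/8·3 + 1/4·2 + 1/8·3 + 1/16·4 + 1/8·3 + 1/16·4 = 2.625 bits.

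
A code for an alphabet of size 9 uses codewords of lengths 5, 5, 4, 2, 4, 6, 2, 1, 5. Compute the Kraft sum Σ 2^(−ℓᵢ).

With common denominator 2^6 = 64: Σ 2^(−ℓᵢ) = 2/64 + 2/64 + 4/64 + 16/64 + 4/64 + 1/64 + 16/64 + 32/64 + 2/64 = 79/64 = 1.234375.

1.234375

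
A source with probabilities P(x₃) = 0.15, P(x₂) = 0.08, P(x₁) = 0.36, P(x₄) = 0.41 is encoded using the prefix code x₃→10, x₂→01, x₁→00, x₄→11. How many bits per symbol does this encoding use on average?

L̄ = Σ pᵢ·ℓᵢ = 0.15·2 + 0.08·2 + 0.36·2 + 0.41·2 = 2 bits/symbol.

2 bits/symbol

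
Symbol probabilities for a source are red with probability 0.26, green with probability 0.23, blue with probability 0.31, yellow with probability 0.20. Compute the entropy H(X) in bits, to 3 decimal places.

H = −Σ pᵢ log₂ pᵢ.
−0.26·log₂(0.26) = 0.5053
−0.23·log₂(0.23) = 0.4877
−0.31·log₂(0.31) = 0.5238
−0.20·log₂(0.20) = 0.4644
Sum ≈ 1.9811 → 1.981 bits.

1.981 bits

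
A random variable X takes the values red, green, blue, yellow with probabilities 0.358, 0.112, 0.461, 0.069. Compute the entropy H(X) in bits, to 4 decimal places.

1.6655 bits

H = −Σ pᵢ log₂ pᵢ.
−0.358·log₂(0.358) = 0.5305
−0.112·log₂(0.112) = 0.3537
−0.461·log₂(0.461) = 0.5150
−0.069·log₂(0.069) = 0.2662
Sum ≈ 1.6655 → 1.6655 bits.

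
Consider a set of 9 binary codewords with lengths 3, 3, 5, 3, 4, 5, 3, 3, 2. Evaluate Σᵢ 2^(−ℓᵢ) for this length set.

1

With common denominator 2^5 = 32: Σ 2^(−ℓᵢ) = 4/32 + 4/32 + 1/32 + 4/32 + 2/32 + 1/32 + 4/32 + 4/32 + 8/32 = 32/32 = 1.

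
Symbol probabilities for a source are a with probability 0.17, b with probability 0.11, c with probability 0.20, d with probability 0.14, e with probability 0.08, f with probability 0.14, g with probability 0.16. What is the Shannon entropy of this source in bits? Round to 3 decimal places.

H = −Σ pᵢ log₂ pᵢ.
−0.17·log₂(0.17) = 0.4346
−0.11·log₂(0.11) = 0.3503
−0.20·log₂(0.20) = 0.4644
−0.14·log₂(0.14) = 0.3971
−0.08·log₂(0.08) = 0.2915
−0.14·log₂(0.14) = 0.3971
−0.16·log₂(0.16) = 0.4230
Sum ≈ 2.7580 → 2.758 bits.

2.758 bits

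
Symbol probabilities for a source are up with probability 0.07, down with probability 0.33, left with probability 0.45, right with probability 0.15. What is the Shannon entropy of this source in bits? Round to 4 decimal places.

1.7253 bits

H = −Σ pᵢ log₂ pᵢ.
−0.07·log₂(0.07) = 0.2686
−0.33·log₂(0.33) = 0.5278
−0.45·log₂(0.45) = 0.5184
−0.15·log₂(0.15) = 0.4105
Sum ≈ 1.7253 → 1.7253 bits.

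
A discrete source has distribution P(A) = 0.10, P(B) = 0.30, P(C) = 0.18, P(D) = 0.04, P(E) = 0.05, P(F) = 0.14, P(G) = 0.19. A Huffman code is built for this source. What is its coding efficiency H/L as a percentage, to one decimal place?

Entropy H = −Σ p log₂ p ≈ 2.5528 bits.
Huffman merges: 1/25+1/20→9/100; 9/100+1/10→19/100; 7/50+9/50→8/25; 19/100+19/100→19/50; 3/10+8/25→31/50; 19/50+31/50→1. L = 13/5 ≈ 2.6000.
Efficiency = H/L = 2.5528/2.6000 = 98.2%.

98.2%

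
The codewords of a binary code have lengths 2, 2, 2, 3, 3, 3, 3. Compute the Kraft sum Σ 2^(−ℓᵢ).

With common denominator 2^3 = 8: Σ 2^(−ℓᵢ) = 2/8 + 2/8 + 2/8 + 1/8 + 1/8 + 1/8 + 1/8 = 10/8 = 1.25.

1.25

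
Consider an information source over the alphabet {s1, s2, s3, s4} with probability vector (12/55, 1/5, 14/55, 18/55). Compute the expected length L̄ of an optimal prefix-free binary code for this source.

2 bits/symbol

Repeatedly combine the two least-probable nodes; the expected code length is the sum of the merged weights.
merge 1/5 + 12/55 → 23/55
merge 14/55 + 18/55 → 32/55
merge 23/55 + 32/55 → 1
L = 23/55 + 32/55 + 1 = 2 bits/symbol.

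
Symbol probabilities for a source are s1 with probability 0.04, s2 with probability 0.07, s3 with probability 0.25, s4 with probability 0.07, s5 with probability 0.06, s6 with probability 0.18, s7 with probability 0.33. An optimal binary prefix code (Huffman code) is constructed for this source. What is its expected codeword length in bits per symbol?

Repeatedly combine the two least-probable nodes; the expected code length is the sum of the merged weights.
merge 1/25 + 3/50 → 1/10
merge 7/100 + 7/100 → 7/50
merge 1/10 + 7/50 → 6/25
merge 9/50 + 6/25 → 21/50
merge 1/4 + 33/100 → 29/50
merge 21/50 + 29/50 → 1
L = 1/10 + 7/50 + 6/25 + 21/50 + 29/50 + 1 = 62/25 = 2.48 bits/symbol.

2.48 bits/symbol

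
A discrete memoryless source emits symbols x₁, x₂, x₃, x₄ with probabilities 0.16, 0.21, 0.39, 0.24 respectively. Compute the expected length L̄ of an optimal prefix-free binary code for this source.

Repeatedly combine the two least-probable nodes; the expected code length is the sum of the merged weights.
merge 4/25 + 21/100 → 37/100
merge 6/25 + 37/100 → 61/100
merge 39/100 + 61/100 → 1
L = 37/100 + 61/100 + 1 = 99/50 = 1.98 bits/symbol.

1.98 bits/symbol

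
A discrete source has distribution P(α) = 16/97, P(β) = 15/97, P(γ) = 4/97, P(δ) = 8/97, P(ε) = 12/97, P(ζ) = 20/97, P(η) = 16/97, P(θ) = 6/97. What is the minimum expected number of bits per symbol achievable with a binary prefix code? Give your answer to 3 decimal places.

Repeatedly combine the two least-probable nodes; the expected code length is the sum of the merged weights.
merge 4/97 + 6/97 → 10/97
merge 8/97 + 10/97 → 18/97
merge 12/97 + 15/97 → 27/97
merge 16/97 + 16/97 → 32/97
merge 18/97 + 20/97 → 38/97
merge 27/97 + 32/97 → 59/97
merge 38/97 + 59/97 → 1
L = 10/97 + 18/97 + 27/97 + 32/97 + 38/97 + 59/97 + 1 = 281/97 ≈ 2.897 bits/symbol.

2.897 bits/symbol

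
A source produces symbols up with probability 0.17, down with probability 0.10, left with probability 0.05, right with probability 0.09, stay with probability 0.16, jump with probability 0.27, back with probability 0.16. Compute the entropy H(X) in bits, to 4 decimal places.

2.6516 bits

H = −Σ pᵢ log₂ pᵢ.
−0.17·log₂(0.17) = 0.4346
−0.10·log₂(0.10) = 0.3322
−0.05·log₂(0.05) = 0.2161
−0.09·log₂(0.09) = 0.3127
−0.16·log₂(0.16) = 0.4230
−0.27·log₂(0.27) = 0.5100
−0.16·log₂(0.16) = 0.4230
Sum ≈ 2.6516 → 2.6516 bits.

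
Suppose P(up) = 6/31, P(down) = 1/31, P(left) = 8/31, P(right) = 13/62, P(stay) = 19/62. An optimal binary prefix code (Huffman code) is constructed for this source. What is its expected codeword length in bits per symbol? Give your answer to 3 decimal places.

2.226 bits/symbol

Repeatedly combine the two least-probable nodes; the expected code length is the sum of the merged weights.
merge 1/31 + 6/31 → 7/31
merge 13/62 + 7/31 → 27/62
merge 8/31 + 19/62 → 35/62
merge 27/62 + 35/62 → 1
L = 7/31 + 27/62 + 35/62 + 1 = 69/31 ≈ 2.226 bits/symbol.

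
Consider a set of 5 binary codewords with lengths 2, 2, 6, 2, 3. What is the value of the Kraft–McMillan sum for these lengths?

0.890625

With common denominator 2^6 = 64: Σ 2^(−ℓᵢ) = 16/64 + 16/64 + 1/64 + 16/64 + 8/64 = 57/64 = 0.890625.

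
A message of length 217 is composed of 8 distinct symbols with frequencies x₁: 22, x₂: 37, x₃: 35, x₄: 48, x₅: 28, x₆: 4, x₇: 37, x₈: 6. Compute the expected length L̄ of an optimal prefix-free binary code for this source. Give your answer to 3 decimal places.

2.802 bits/symbol

Probabilities are the counts divided by 217.
Repeatedly combine the two least-probable nodes; the expected code length is the sum of the merged weights.
merge 4/217 + 6/217 → 10/217
merge 10/217 + 22/217 → 32/217
merge 4/31 + 32/217 → 60/217
merge 5/31 + 37/217 → 72/217
merge 37/217 + 48/217 → 85/217
merge 60/217 + 72/217 → 132/217
merge 85/217 + 132/217 → 1
L = 10/217 + 32/217 + 60/217 + 72/217 + 85/217 + 132/217 + 1 = 608/217 ≈ 2.802 bits/symbol.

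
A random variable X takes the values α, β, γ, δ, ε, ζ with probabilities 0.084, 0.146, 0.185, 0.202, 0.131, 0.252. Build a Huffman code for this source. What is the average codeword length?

Repeatedly combine the two least-probable nodes; the expected code length is the sum of the merged weights.
merge 21/250 + 131/1000 → 43/200
merge 73/500 + 37/200 → 331/1000
merge 101/500 + 43/200 → 417/1000
merge 63/250 + 331/1000 → 583/1000
merge 417/1000 + 583/1000 → 1
L = 43/200 + 331/1000 + 417/1000 + 583/1000 + 1 = 1273/500 = 2.546 bits/symbol.

2.546 bits/symbol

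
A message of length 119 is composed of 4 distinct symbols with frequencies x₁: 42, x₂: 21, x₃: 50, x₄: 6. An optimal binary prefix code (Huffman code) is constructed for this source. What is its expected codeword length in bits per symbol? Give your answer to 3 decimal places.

1.807 bits/symbol

Probabilities are the counts divided by 119.
Repeatedly combine the two least-probable nodes; the expected code length is the sum of the merged weights.
merge 6/119 + 3/17 → 27/119
merge 27/119 + 6/17 → 69/119
merge 50/119 + 69/119 → 1
L = 27/119 + 69/119 + 1 = 215/119 ≈ 1.807 bits/symbol.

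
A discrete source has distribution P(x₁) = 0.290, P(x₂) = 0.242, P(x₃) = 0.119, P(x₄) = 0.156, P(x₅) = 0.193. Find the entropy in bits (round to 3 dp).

H = −Σ pᵢ log₂ pᵢ.
−0.290·log₂(0.290) = 0.5179
−0.242·log₂(0.242) = 0.4954
−0.119·log₂(0.119) = 0.3654
−0.156·log₂(0.156) = 0.4181
−0.193·log₂(0.193) = 0.4581
Sum ≈ 2.2549 → 2.255 bits.

2.255 bits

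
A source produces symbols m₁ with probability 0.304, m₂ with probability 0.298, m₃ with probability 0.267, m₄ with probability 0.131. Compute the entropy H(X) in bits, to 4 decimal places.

1.9355 bits

H = −Σ pᵢ log₂ pᵢ.
−0.304·log₂(0.304) = 0.5222
−0.298·log₂(0.298) = 0.5205
−0.267·log₂(0.267) = 0.5087
−0.131·log₂(0.131) = 0.3841
Sum ≈ 1.9355 → 1.9355 bits.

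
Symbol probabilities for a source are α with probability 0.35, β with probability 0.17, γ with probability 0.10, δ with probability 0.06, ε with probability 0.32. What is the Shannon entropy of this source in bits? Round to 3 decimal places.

2.066 bits

H = −Σ pᵢ log₂ pᵢ.
−0.35·log₂(0.35) = 0.5301
−0.17·log₂(0.17) = 0.4346
−0.10·log₂(0.10) = 0.3322
−0.06·log₂(0.06) = 0.2435
−0.32·log₂(0.32) = 0.5260
Sum ≈ 2.0664 → 2.066 bits.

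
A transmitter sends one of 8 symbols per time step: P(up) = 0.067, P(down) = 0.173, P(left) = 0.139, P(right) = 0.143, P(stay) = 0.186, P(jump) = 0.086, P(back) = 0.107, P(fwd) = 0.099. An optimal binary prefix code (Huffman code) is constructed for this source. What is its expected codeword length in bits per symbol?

2.967 bits/symbol

Repeatedly combine the two least-probable nodes; the expected code length is the sum of the merged weights.
merge 67/1000 + 43/500 → 153/1000
merge 99/1000 + 107/1000 → 103/500
merge 139/1000 + 143/1000 → 141/500
merge 153/1000 + 173/1000 → 163/500
merge 93/500 + 103/500 → 49/125
merge 141/500 + 163/500 → 76/125
merge 49/125 + 76/125 → 1
L = 153/1000 + 103/500 + 141/500 + 163/500 + 49/125 + 76/125 + 1 = 2967/1000 = 2.967 bits/symbol.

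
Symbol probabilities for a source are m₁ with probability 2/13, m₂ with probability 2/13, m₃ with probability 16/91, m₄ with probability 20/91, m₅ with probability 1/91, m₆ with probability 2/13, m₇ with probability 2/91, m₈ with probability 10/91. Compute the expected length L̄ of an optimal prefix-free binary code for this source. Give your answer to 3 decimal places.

2.780 bits/symbol

Repeatedly combine the two least-probable nodes; the expected code length is the sum of the merged weights.
merge 1/91 + 2/91 → 3/91
merge 3/91 + 10/91 → 1/7
merge 1/7 + 2/13 → 27/91
merge 2/13 + 2/13 → 4/13
merge 16/91 + 20/91 → 36/91
merge 27/91 + 4/13 → 55/91
merge 36/91 + 55/91 → 1
L = 3/91 + 1/7 + 27/91 + 4/13 + 36/91 + 55/91 + 1 = 253/91 ≈ 2.780 bits/symbol.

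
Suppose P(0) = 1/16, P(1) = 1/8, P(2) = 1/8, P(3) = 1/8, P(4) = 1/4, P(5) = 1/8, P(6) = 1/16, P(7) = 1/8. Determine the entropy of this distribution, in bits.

Each probability is a power of 1/2, so log₂(1/p) is an integer.
H = Σ p·log₂(1/p) = 1/16·4 + 1/8·3 + 1/8·3 + 1/8·3 + 1/4·2 + 1/8·3 + 1/16·4 + 1/8·3 = 2.875 bits.

2.875 bits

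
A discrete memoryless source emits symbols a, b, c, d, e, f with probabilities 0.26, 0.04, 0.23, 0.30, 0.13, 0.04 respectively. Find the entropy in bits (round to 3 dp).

H = −Σ pᵢ log₂ pᵢ.
−0.26·log₂(0.26) = 0.5053
−0.04·log₂(0.04) = 0.1858
−0.23·log₂(0.23) = 0.4877
−0.30·log₂(0.30) = 0.5211
−0.13·log₂(0.13) = 0.3826
−0.04·log₂(0.04) = 0.1858
Sum ≈ 2.2682 → 2.268 bits.

2.268 bits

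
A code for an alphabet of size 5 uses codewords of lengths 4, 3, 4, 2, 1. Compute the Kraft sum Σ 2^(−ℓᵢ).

With common denominator 2^4 = 16: Σ 2^(−ℓᵢ) = 1/16 + 2/16 + 1/16 + 4/16 + 8/16 = 16/16 = 1.

1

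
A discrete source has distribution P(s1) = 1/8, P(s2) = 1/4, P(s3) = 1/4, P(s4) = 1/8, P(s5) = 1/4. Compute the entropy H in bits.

Each probability is a power of 1/2, so log₂(1/p) is an integer.
H = Σ p·log₂(1/p) = 1/8·3 + 1/4·2 + 1/4·2 + 1/8·3 + 1/4·2 = 2.25 bits.

2.25 bits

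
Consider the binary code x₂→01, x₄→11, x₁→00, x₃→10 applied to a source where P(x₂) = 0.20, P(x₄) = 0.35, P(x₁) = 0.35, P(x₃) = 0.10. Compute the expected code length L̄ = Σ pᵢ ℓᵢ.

2 bits/symbol

L̄ = Σ pᵢ·ℓᵢ = 0.20·2 + 0.35·2 + 0.35·2 + 0.10·2 = 2 bits/symbol.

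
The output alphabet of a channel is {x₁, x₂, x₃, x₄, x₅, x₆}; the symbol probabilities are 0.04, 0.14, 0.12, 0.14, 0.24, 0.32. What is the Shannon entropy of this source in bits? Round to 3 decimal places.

H = −Σ pᵢ log₂ pᵢ.
−0.04·log₂(0.04) = 0.1858
−0.14·log₂(0.14) = 0.3971
−0.12·log₂(0.12) = 0.3671
−0.14·log₂(0.14) = 0.3971
−0.24·log₂(0.24) = 0.4941
−0.32·log₂(0.32) = 0.5260
Sum ≈ 2.3672 → 2.367 bits.

2.367 bits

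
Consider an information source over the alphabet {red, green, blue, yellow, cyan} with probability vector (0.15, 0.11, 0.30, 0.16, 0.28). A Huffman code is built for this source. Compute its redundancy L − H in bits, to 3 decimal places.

Entropy H = −Σ p log₂ p ≈ 2.2192 bits.
Huffman merges: 11/100+3/20→13/50; 4/25+13/50→21/50; 7/25+3/10→29/50; 21/50+29/50→1. L = 113/50 ≈ 2.2600.
L − H = 2.2600 − 2.2192 = 0.041 bits.

0.041 bits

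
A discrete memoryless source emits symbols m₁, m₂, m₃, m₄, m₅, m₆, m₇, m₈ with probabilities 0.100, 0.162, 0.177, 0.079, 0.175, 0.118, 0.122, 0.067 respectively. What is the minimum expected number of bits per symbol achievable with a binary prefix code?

Repeatedly combine the two least-probable nodes; the expected code length is the sum of the merged weights.
merge 67/1000 + 79/1000 → 73/500
merge 1/10 + 59/500 → 109/500
merge 61/500 + 73/500 → 67/250
merge 81/500 + 7/40 → 337/1000
merge 177/1000 + 109/500 → 79/200
merge 67/250 + 337/1000 → 121/200
merge 79/200 + 121/200 → 1
L = 73/500 + 109/500 + 67/250 + 337/1000 + 79/200 + 121/200 + 1 = 2969/1000 = 2.969 bits/symbol.

2.969 bits/symbol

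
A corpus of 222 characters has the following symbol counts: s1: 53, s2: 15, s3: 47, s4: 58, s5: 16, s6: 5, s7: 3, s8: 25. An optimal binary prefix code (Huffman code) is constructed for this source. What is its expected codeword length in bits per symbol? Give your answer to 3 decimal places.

Probabilities are the counts divided by 222.
Repeatedly combine the two least-probable nodes; the expected code length is the sum of the merged weights.
merge 1/74 + 5/222 → 4/111
merge 4/111 + 5/74 → 23/222
merge 8/111 + 23/222 → 13/74
merge 25/222 + 13/74 → 32/111
merge 47/222 + 53/222 → 50/111
merge 29/111 + 32/111 → 61/111
merge 50/111 + 61/111 → 1
L = 4/111 + 23/222 + 13/74 + 32/111 + 50/111 + 61/111 + 1 = 289/111 ≈ 2.604 bits/symbol.

2.604 bits/symbol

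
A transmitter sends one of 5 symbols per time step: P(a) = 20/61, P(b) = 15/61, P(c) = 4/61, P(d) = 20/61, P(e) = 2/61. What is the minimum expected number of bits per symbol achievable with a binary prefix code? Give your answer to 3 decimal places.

Repeatedly combine the two least-probable nodes; the expected code length is the sum of the merged weights.
merge 2/61 + 4/61 → 6/61
merge 6/61 + 15/61 → 21/61
merge 20/61 + 20/61 → 40/61
merge 21/61 + 40/61 → 1
L = 6/61 + 21/61 + 40/61 + 1 = 128/61 ≈ 2.098 bits/symbol.

2.098 bits/symbol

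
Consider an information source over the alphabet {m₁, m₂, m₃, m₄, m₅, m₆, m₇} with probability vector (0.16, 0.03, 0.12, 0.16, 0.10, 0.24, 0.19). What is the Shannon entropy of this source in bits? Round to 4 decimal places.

2.6464 bits

H = −Σ pᵢ log₂ pᵢ.
−0.16·log₂(0.16) = 0.4230
−0.03·log₂(0.03) = 0.1518
−0.12·log₂(0.12) = 0.3671
−0.16·log₂(0.16) = 0.4230
−0.10·log₂(0.10) = 0.3322
−0.24·log₂(0.24) = 0.4941
−0.19·log₂(0.19) = 0.4552
Sum ≈ 2.6464 → 2.6464 bits.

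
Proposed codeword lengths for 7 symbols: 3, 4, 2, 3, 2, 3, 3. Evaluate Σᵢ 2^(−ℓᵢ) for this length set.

With common denominator 2^4 = 16: Σ 2^(−ℓᵢ) = 2/16 + 1/16 + 4/16 + 2/16 + 4/16 + 2/16 + 2/16 = 17/16 = 1.0625.

1.0625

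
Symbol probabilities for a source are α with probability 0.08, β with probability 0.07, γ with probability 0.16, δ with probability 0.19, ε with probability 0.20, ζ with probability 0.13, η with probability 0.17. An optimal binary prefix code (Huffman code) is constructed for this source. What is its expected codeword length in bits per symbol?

2.76 bits/symbol

Repeatedly combine the two least-probable nodes; the expected code length is the sum of the merged weights.
merge 7/100 + 2/25 → 3/20
merge 13/100 + 3/20 → 7/25
merge 4/25 + 17/100 → 33/100
merge 19/100 + 1/5 → 39/100
merge 7/25 + 33/100 → 61/100
merge 39/100 + 61/100 → 1
L = 3/20 + 7/25 + 33/100 + 39/100 + 61/100 + 1 = 69/25 = 2.76 bits/symbol.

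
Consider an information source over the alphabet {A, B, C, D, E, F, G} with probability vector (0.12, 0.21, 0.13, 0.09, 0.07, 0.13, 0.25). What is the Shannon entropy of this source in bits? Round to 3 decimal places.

H = −Σ pᵢ log₂ pᵢ.
−0.12·log₂(0.12) = 0.3671
−0.21·log₂(0.21) = 0.4728
−0.13·log₂(0.13) = 0.3826
−0.09·log₂(0.09) = 0.3127
−0.07·log₂(0.07) = 0.2686
−0.13·log₂(0.13) = 0.3826
−0.25·log₂(0.25) = 0.5000
Sum ≈ 2.6864 → 2.686 bits.

2.686 bits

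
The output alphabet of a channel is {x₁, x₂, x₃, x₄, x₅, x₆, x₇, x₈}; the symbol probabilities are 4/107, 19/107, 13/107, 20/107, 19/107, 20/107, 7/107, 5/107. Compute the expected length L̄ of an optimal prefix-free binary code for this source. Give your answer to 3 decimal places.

2.860 bits/symbol

Repeatedly combine the two least-probable nodes; the expected code length is the sum of the merged weights.
merge 4/107 + 5/107 → 9/107
merge 7/107 + 9/107 → 16/107
merge 13/107 + 16/107 → 29/107
merge 19/107 + 19/107 → 38/107
merge 20/107 + 20/107 → 40/107
merge 29/107 + 38/107 → 67/107
merge 40/107 + 67/107 → 1
L = 9/107 + 16/107 + 29/107 + 38/107 + 40/107 + 67/107 + 1 = 306/107 ≈ 2.860 bits/symbol.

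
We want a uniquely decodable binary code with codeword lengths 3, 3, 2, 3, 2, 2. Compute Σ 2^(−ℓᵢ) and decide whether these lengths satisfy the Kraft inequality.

1.125; no

With common denominator 2^3 = 8: Σ 2^(−ℓᵢ) = 1/8 + 1/8 + 2/8 + 1/8 + 2/8 + 2/8 = 9/8 = 1.125.
Kraft's inequality requires Σ ≤ 1; here Σ = 1.125 > 1, so no such prefix code exists.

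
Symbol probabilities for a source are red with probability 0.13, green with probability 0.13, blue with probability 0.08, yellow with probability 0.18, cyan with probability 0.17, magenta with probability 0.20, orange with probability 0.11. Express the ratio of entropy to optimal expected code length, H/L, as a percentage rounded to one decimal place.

98.3%

Entropy H = −Σ p log₂ p ≈ 2.7514 bits.
Huffman merges: 2/25+11/100→19/100; 13/100+13/100→13/50; 17/100+9/50→7/20; 19/100+1/5→39/100; 13/50+7/20→61/100; 39/100+61/100→1. L = 14/5 ≈ 2.8000.
Efficiency = H/L = 2.7514/2.8000 = 98.3%.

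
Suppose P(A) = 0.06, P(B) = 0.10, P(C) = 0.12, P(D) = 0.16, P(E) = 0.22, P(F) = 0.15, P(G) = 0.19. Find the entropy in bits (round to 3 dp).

H = −Σ pᵢ log₂ pᵢ.
−0.06·log₂(0.06) = 0.2435
−0.10·log₂(0.10) = 0.3322
−0.12·log₂(0.12) = 0.3671
−0.16·log₂(0.16) = 0.4230
−0.22·log₂(0.22) = 0.4806
−0.15·log₂(0.15) = 0.4105
−0.19·log₂(0.19) = 0.4552
Sum ≈ 2.7122 → 2.712 bits.

2.712 bits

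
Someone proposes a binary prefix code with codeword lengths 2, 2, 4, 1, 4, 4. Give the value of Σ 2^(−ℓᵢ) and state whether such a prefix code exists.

1.1875; no

With common denominator 2^4 = 16: Σ 2^(−ℓᵢ) = 4/16 + 4/16 + 1/16 + 8/16 + 1/16 + 1/16 = 19/16 = 1.1875.
Kraft's inequality requires Σ ≤ 1; here Σ = 1.1875 > 1, so no such prefix code exists.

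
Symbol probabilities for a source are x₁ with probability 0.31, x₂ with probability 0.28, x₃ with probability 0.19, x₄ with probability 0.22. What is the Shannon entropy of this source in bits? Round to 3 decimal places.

1.974 bits

H = −Σ pᵢ log₂ pᵢ.
−0.31·log₂(0.31) = 0.5238
−0.28·log₂(0.28) = 0.5142
−0.19·log₂(0.19) = 0.4552
−0.22·log₂(0.22) = 0.4806
Sum ≈ 1.9738 → 1.974 bits.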